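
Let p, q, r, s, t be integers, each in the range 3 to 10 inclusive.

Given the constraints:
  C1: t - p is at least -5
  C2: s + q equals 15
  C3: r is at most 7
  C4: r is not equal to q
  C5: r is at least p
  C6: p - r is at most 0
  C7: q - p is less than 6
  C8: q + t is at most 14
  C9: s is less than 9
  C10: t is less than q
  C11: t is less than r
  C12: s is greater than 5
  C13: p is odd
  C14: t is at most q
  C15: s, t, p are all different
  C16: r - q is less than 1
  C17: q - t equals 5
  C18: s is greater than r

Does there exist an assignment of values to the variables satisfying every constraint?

Setting (p, q, r, s, t) = (5, 8, 6, 7, 3) satisfies everything: constraint 1: t - p = -2; constraint 2: s + q = 15, and the others follow.

Satisfiable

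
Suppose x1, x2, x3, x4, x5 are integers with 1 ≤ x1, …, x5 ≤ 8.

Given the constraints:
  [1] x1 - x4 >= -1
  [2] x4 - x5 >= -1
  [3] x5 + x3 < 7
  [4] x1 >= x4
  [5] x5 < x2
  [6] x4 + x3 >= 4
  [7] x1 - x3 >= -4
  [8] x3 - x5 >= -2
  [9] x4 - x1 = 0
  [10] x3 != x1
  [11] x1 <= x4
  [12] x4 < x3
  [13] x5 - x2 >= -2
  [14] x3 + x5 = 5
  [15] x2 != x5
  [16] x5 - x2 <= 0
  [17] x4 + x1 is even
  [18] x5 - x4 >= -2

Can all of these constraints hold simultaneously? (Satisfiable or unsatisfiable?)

Satisfiable

Take x1 = 2, x2 = 3, x3 = 3, x4 = 2, x5 = 2. Then constraint 1: x1 - x4 = 0; constraint 2: x4 - x5 = 0, and every other listed constraint is also met.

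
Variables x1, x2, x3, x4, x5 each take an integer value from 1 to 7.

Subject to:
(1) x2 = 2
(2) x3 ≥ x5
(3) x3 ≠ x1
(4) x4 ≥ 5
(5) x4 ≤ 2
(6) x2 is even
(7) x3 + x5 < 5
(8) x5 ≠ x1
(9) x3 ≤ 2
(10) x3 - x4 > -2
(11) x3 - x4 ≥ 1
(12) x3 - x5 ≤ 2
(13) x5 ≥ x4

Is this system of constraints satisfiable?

From constraints 4 and 13: x5 ≥ x4 and x4 ≥ 5, so x5 ≥ 5. From constraints 2 and 9: x5 ≤ x3 and x3 ≤ 2, so x5 ≤ 2. But 2 < 5, so no value of x5 works.

Unsatisfiable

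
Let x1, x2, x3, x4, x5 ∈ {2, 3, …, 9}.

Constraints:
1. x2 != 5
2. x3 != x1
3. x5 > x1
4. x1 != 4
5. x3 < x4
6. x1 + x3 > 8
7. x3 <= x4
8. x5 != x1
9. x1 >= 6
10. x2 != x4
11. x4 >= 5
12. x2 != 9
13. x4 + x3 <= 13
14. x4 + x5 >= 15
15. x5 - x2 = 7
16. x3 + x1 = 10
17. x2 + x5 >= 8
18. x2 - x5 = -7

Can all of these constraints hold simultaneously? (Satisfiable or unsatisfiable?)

Setting (x1, x2, x3, x4, x5) = (8, 2, 2, 8, 9) satisfies everything: constraint 6: x1 + x3 = 10; constraint 13: x4 + x3 = 10, and the others follow.

Satisfiable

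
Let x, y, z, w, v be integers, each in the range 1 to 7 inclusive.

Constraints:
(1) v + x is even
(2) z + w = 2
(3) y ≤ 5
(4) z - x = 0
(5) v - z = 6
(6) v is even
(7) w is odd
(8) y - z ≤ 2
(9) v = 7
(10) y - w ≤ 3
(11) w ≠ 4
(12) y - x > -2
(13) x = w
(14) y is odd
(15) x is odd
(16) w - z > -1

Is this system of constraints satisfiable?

Unsatisfiable

Constraint 6 makes v even and constraint 15 makes x odd, so v + x must be odd. Constraint 1 says v + x is even — contradiction.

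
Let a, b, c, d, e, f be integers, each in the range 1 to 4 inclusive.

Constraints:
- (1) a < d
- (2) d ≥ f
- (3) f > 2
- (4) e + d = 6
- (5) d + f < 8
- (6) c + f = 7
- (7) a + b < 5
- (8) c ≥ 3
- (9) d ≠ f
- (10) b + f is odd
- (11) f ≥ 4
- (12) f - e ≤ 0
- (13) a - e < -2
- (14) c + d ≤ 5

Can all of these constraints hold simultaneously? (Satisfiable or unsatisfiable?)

From constraint 8: c ≥ 3. From constraints 2 and 11: d ≥ f ≥ 4. Hence c + d ≥ 7. But constraint 14 requires c + d ≤ 5, and 5 < 7. Contradiction.

Unsatisfiable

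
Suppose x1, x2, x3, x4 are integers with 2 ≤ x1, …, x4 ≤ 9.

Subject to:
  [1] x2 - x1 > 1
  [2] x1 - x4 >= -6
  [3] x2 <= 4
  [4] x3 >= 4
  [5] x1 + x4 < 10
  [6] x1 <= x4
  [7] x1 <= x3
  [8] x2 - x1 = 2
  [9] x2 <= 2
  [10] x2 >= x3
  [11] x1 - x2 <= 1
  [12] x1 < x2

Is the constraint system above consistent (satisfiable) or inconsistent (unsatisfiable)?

From constraints 4 and 10: x2 ≥ x3 and x3 ≥ 4, so x2 ≥ 4. From constraint 9: x2 ≤ 2. But 2 < 4, so no value of x2 works.

Unsatisfiable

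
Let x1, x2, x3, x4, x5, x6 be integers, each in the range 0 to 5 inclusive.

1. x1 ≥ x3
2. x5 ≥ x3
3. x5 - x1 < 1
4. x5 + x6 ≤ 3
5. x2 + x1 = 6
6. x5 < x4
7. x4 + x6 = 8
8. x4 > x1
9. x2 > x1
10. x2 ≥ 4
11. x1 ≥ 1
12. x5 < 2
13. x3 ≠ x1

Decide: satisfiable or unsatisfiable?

Take x1 = 1, x2 = 5, x3 = 0, x4 = 5, x5 = 0, x6 = 3. Then constraint 3: x5 - x1 = -1; constraint 4: x5 + x6 = 3, and every other listed constraint is also met.

Satisfiable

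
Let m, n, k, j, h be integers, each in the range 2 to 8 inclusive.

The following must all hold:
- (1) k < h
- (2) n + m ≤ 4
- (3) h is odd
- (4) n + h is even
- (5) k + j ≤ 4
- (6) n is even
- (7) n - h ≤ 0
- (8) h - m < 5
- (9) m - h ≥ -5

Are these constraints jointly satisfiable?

Unsatisfiable

Constraint 6 makes n even and constraint 3 makes h odd, so n + h must be odd. Constraint 4 says n + h is even — contradiction.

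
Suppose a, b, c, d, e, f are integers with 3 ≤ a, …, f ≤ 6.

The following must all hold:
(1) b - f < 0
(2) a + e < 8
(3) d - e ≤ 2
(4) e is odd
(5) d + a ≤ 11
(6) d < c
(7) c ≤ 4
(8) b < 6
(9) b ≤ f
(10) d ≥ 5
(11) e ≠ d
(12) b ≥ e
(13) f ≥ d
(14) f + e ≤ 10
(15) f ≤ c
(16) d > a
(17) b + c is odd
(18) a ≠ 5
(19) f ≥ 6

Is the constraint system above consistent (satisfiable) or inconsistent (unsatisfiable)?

From constraints 10 and 13: f ≥ d and d ≥ 5, so f ≥ 5. From constraints 7 and 15: f ≤ c and c ≤ 4, so f ≤ 4. But 4 < 5, so no value of f works.

Unsatisfiable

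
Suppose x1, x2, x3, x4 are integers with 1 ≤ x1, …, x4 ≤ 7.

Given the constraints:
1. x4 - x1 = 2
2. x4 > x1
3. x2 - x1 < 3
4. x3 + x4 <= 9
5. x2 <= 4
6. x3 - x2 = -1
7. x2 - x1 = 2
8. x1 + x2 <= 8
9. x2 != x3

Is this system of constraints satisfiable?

One satisfying assignment is x1 = 2, x2 = 4, x3 = 3, x4 = 4.
For the less obvious constraints — constraint 1: x4 - x1 = 2; constraint 3: x2 - x1 = 2; constraint 4: x3 + x4 = 7 — and the others hold by inspection.

Satisfiable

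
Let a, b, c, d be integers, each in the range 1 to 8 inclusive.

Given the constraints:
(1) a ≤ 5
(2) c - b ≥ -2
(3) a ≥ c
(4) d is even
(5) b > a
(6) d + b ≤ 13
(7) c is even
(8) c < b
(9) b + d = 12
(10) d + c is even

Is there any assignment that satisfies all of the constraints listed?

Satisfiable

The assignment a = 2, b = 4, c = 2, d = 8 works:
  constraint 2 holds since c - b = -2.
  constraint 6 holds since d + b = 12.
  constraint 9 holds since b + d = 12.
The rest check out directly.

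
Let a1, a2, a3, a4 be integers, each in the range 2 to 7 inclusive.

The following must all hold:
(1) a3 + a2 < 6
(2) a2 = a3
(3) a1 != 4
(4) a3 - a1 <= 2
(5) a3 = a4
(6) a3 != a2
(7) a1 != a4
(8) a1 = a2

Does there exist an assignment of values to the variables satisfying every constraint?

From constraints 2, 5, and 8, a1 = a2 = a3 = a4, so a1 = a4. But constraint 7 says a1 ≠ a4. Contradiction.

Unsatisfiable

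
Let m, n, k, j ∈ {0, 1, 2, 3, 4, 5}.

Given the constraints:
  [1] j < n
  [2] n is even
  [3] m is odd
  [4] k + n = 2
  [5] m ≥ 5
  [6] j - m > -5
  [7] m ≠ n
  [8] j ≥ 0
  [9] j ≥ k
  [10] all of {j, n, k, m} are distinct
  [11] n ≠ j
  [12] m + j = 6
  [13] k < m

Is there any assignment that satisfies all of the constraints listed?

Setting (m, n, k, j) = (5, 2, 0, 1) satisfies everything: constraint 4: k + n = 2; constraint 6: j - m = -4; constraint 12: m + j = 6, and the others follow.

Satisfiable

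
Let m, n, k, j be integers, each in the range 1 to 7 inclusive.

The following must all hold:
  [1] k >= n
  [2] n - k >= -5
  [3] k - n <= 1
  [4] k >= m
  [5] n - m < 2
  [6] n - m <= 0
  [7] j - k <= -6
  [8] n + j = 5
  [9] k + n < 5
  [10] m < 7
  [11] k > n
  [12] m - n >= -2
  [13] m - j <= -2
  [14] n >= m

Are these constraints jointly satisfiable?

Constraints 2, 7, 12, and 13 give j − m ≥ 2, m − n ≥ -2, n − k ≥ -5, k − j ≥ 6.
Adding all 4 inequalities: the left sides telescope to 0, and the right sides sum to 2 + (-2) + (-5) + 6 = 1. So 0 ≥ 1, which is false.

Unsatisfiable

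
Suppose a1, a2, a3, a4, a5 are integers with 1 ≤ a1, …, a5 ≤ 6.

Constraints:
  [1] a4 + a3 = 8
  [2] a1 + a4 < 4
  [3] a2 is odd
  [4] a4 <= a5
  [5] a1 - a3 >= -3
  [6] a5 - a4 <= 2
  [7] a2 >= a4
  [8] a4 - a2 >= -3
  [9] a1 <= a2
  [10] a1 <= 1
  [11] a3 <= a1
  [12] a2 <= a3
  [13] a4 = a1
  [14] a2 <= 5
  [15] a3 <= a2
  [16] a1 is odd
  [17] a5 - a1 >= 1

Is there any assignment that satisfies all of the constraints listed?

From constraints 7 and 14: a4 ≤ a2 ≤ 5. From constraints 10 and 11: a3 ≤ a1 ≤ 1. Hence a4 + a3 ≤ 6. But constraint 1 requires a4 + a3 = 8, and 8 > 6. Contradiction.

Unsatisfiable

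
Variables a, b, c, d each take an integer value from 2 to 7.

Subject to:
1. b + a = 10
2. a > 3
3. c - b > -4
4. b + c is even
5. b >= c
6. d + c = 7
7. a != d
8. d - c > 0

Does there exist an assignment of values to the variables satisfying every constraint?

Satisfiable

Take a = 5, b = 5, c = 3, d = 4. Then constraint 1: b + a = 10; constraint 3: c - b = -2; constraint 6: d + c = 7, and every other listed constraint is also met.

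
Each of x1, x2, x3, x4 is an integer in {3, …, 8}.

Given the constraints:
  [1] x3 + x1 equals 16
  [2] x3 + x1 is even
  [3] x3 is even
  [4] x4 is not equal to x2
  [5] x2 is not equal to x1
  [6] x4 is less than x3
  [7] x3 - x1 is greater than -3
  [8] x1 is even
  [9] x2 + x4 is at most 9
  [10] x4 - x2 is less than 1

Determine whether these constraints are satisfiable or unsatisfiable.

Satisfiable

Take x1 = 8, x2 = 5, x3 = 8, x4 = 4. Then constraint 1: x3 + x1 = 16; constraint 7: x3 - x1 = 0, and every other listed constraint is also met.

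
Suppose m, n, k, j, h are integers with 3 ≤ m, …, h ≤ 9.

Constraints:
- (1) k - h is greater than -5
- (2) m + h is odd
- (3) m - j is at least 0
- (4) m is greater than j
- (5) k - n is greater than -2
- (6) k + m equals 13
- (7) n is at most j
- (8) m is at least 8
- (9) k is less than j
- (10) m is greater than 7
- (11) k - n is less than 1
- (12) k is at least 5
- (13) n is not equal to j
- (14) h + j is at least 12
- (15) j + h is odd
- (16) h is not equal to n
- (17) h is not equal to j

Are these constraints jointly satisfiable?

Satisfiable

The assignment m = 8, n = 5, k = 5, j = 6, h = 7 works:
  constraint 1 holds since k - h = -2.
  constraint 3 holds since m - j = 2.
The rest check out directly.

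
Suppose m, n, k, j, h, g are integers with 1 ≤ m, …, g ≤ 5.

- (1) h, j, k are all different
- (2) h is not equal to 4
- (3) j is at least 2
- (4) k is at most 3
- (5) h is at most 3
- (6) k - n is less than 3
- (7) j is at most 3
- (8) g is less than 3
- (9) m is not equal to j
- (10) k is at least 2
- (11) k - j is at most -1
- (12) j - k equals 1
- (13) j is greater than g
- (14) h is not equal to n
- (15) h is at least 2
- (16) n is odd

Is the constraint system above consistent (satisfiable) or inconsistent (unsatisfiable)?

Constraints 3, 4, 5, 7, 10, and 15 confine each of h, j, k to the 2 values {2, 3}.
Constraint 1 requires all 3 of them to be distinct, but only 2 values are available — impossible by the pigeonhole principle.

Unsatisfiable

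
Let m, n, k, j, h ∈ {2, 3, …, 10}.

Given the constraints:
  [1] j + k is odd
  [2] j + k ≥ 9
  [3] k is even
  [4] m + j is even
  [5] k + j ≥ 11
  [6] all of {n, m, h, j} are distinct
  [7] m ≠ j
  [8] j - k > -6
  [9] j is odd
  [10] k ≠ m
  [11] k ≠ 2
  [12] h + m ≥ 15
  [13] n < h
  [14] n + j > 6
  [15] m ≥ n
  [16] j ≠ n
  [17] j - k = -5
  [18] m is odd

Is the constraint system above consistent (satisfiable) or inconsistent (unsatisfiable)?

Satisfiable

Setting (m, n, k, j, h) = (7, 6, 8, 3, 9) satisfies everything: constraint 2: j + k = 11; constraint 5: k + j = 11, and the others follow.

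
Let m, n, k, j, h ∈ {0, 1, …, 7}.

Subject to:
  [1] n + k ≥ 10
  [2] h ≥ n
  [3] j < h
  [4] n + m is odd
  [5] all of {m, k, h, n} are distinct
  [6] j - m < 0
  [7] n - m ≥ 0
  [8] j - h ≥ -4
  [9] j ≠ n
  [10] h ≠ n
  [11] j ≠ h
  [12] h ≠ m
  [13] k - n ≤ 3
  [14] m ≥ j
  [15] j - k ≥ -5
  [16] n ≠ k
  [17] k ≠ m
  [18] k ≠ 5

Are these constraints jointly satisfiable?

Try m = 4, n = 5, k = 7, j = 3, h = 6.
Check constraint 1: n + k = 12; constraint 6: j - m = -1; constraint 7: n - m = 1. The remaining constraints are straightforward to verify.

Satisfiable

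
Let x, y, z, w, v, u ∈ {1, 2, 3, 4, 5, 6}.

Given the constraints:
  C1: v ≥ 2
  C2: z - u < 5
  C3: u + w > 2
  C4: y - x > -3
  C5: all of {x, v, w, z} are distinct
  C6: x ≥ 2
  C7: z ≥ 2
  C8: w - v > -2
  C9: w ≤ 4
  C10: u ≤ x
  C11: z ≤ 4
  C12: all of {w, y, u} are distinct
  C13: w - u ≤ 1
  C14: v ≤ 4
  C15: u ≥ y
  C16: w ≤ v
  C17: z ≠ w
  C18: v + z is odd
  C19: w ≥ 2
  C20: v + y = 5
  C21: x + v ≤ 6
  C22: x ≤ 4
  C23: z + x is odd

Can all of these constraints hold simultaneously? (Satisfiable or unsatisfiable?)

Constraints 1, 6, 7, 9, 11, 14, 19, and 22 confine each of x, v, w, z to the 3 values {2, …, 4}.
Constraint 5 requires all 4 of them to be distinct, but only 3 values are available — impossible by the pigeonhole principle.

Unsatisfiable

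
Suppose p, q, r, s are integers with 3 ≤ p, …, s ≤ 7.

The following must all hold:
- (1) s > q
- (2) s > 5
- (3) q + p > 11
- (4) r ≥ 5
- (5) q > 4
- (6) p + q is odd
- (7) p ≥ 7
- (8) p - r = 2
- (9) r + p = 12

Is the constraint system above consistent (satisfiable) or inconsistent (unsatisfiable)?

Satisfiable

One satisfying assignment is p = 7, q = 6, r = 5, s = 7.
For the less obvious constraints — constraint 3: q + p = 13; constraint 8: p - r = 2 — and the others hold by inspection.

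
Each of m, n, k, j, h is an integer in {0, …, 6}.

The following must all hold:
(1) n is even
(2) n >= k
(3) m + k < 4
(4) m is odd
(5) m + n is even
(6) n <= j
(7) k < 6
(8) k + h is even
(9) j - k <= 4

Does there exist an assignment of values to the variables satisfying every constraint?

Constraint 4 makes m odd and constraint 1 makes n even, so m + n must be odd. Constraint 5 says m + n is even — contradiction.

Unsatisfiable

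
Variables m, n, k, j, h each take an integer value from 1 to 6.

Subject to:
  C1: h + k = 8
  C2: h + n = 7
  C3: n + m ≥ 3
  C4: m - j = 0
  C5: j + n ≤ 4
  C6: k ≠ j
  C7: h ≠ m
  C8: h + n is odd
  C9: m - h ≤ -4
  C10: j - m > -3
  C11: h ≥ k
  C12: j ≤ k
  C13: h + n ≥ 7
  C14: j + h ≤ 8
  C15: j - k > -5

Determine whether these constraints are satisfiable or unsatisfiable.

Satisfiable

Take m = 1, n = 2, k = 3, j = 1, h = 5. Then constraint 1: h + k = 8; constraint 2: h + n = 7, and every other listed constraint is also met.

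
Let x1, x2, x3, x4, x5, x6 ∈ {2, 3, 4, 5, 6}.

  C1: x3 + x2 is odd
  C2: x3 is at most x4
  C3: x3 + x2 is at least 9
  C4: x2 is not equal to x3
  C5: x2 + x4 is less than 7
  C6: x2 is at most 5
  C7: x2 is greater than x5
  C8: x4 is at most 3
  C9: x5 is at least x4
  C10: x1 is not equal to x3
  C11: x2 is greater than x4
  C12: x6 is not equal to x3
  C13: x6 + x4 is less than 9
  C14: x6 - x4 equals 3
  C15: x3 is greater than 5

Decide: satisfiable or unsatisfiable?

Unsatisfiable

From constraints 2 and 8: x3 ≤ x4 ≤ 3. From constraint 6: x2 ≤ 5. Hence x3 + x2 ≤ 8. But constraint 3 requires x3 + x2 ≥ 9, and 9 > 8. Contradiction.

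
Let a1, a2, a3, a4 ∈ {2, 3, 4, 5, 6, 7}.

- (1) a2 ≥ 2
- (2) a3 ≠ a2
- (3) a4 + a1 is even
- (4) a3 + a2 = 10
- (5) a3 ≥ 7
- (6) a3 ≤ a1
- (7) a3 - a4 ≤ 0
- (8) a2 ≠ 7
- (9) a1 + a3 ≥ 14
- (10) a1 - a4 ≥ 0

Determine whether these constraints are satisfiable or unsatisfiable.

Setting (a1, a2, a3, a4) = (7, 3, 7, 7) satisfies everything: constraint 4: a3 + a2 = 10; constraint 7: a3 - a4 = 0; constraint 9: a1 + a3 = 14, and the others follow.

Satisfiable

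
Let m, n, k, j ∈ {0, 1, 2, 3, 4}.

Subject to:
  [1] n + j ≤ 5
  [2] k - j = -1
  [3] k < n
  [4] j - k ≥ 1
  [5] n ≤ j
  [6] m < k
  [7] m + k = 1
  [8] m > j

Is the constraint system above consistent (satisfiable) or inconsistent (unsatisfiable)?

Constraints 3, 5, 6, and 8 give j < m, m < k, k < n, n ≤ j. Chaining: j < m < k < n ≤ j, which forces j < j — impossible.

Unsatisfiable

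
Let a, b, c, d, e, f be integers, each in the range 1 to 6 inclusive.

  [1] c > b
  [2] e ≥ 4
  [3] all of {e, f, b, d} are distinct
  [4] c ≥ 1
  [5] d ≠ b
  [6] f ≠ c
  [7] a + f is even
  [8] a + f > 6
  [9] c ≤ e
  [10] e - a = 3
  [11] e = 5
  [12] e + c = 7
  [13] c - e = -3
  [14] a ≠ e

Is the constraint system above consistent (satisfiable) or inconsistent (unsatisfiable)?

The assignment a = 2, b = 1, c = 2, d = 2, e = 5, f = 6 works:
  constraint 8 holds since a + f = 8.
  constraint 10 holds since e - a = 3.
  constraint 12 holds since e + c = 7.
The rest check out directly.

Satisfiable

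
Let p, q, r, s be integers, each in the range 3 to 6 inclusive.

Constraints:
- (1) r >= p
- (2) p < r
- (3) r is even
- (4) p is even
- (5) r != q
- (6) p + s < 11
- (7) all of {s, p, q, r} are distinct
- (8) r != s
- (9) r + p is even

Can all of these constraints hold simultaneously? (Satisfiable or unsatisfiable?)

Take p = 4, q = 3, r = 6, s = 5. Then constraint 6: p + s = 9; constraint 7: values 5, 4, 3, 6 are distinct, and every other listed constraint is also met.

Satisfiable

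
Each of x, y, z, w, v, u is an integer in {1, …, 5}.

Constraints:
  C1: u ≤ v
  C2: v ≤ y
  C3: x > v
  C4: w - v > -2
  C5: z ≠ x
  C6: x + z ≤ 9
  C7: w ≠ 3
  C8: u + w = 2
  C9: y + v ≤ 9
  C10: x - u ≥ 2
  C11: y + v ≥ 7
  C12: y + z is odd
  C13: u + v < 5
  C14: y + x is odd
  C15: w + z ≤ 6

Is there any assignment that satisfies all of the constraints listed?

Satisfiable

Take x = 4, y = 5, z = 2, w = 1, v = 2, u = 1. Then constraint 4: w - v = -1; constraint 6: x + z = 6; constraint 8: u + w = 2, and every other listed constraint is also met.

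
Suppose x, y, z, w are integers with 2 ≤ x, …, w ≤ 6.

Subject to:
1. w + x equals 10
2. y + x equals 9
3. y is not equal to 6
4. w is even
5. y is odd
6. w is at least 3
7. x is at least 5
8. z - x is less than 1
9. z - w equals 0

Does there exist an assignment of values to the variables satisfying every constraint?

Satisfiable

The assignment x = 6, y = 3, z = 4, w = 4 works:
  constraint 1 holds since w + x = 10.
  constraint 2 holds since y + x = 9.
The rest check out directly.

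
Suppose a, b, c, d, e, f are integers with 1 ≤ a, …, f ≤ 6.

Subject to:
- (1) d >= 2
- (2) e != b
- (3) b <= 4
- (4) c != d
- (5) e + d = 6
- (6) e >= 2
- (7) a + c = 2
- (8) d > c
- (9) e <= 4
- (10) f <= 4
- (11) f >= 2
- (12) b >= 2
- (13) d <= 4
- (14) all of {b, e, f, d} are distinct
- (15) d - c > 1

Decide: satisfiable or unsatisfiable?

Unsatisfiable

Constraints 1, 3, 6, 9, 10, 11, 12, and 13 confine each of b, e, f, d to the 3 values {2, …, 4}.
Constraint 14 requires all 4 of them to be distinct, but only 3 values are available — impossible by the pigeonhole principle.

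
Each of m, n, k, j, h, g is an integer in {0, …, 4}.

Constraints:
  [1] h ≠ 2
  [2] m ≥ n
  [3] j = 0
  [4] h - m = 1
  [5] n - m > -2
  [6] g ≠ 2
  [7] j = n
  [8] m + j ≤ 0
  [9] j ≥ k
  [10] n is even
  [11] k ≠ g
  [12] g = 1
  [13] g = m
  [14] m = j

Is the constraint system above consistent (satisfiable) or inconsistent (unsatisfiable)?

Constraint 12 fixes g = 1 and constraint 3 fixes j = 0. Constraints 13 and 14 give g = m = j, so g = j. But 1 ≠ 0 — contradiction.

Unsatisfiable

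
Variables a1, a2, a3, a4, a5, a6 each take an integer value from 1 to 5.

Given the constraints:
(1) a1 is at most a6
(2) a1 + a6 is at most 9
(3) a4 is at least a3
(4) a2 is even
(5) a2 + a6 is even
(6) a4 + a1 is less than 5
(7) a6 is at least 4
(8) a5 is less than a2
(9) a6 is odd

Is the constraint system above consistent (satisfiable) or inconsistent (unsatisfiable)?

Constraint 4 makes a2 even and constraint 9 makes a6 odd, so a2 + a6 must be odd. Constraint 5 says a2 + a6 is even — contradiction.

Unsatisfiable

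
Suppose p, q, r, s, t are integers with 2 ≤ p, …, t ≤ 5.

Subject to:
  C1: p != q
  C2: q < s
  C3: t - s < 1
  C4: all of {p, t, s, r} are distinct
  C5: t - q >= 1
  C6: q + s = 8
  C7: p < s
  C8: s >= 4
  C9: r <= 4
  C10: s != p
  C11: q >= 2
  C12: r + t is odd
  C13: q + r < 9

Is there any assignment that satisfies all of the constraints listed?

Satisfiable

Try p = 2, q = 3, r = 3, s = 5, t = 4.
Check constraint 3: t - s = -1; constraint 5: t - q = 1; constraint 6: q + s = 8. The remaining constraints are straightforward to verify.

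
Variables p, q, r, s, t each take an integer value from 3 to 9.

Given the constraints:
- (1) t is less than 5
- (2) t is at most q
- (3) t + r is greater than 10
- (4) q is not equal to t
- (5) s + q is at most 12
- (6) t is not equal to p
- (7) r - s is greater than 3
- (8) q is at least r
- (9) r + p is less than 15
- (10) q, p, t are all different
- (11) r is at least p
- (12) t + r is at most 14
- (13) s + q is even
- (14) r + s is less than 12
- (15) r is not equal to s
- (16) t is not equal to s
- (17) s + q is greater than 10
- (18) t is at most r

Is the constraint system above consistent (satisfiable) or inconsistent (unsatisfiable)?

Satisfiable

Setting (p, q, r, s, t) = (6, 9, 8, 3, 4) satisfies everything: constraint 3: t + r = 12; constraint 5: s + q = 12; constraint 7: r - s = 5, and the others follow.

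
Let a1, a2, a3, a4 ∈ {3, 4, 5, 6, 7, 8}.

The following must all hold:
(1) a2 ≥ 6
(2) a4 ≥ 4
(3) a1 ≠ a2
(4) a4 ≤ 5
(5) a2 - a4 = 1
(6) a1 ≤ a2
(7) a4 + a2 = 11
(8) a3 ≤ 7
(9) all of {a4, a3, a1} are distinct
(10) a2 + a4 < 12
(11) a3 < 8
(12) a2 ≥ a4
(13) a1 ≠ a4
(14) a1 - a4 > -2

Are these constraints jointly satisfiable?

Satisfiable

Setting (a1, a2, a3, a4) = (4, 6, 6, 5) satisfies everything: constraint 5: a2 - a4 = 1; constraint 7: a4 + a2 = 11, and the others follow.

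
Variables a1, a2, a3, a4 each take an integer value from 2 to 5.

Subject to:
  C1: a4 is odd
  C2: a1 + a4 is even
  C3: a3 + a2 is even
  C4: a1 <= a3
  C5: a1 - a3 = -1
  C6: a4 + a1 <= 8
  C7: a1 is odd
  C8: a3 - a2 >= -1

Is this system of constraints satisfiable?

Satisfiable

One satisfying assignment is a1 = 3, a2 = 2, a3 = 4, a4 = 3.
For the less obvious constraints — constraint 5: a1 - a3 = -1; constraint 6: a4 + a1 = 6 — and the others hold by inspection.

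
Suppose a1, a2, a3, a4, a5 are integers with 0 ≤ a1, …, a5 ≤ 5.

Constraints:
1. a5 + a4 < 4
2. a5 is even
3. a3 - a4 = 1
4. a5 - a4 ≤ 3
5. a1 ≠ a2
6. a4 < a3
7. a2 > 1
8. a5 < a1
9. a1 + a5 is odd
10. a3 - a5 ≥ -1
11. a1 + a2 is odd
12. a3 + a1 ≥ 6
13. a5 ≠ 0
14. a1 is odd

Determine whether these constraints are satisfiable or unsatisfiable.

The assignment a1 = 5, a2 = 2, a3 = 1, a4 = 0, a5 = 2 works:
  constraint 1 holds since a5 + a4 = 2.
  constraint 3 holds since a3 - a4 = 1.
  constraint 4 holds since a5 - a4 = 2.
The rest check out directly.

Satisfiable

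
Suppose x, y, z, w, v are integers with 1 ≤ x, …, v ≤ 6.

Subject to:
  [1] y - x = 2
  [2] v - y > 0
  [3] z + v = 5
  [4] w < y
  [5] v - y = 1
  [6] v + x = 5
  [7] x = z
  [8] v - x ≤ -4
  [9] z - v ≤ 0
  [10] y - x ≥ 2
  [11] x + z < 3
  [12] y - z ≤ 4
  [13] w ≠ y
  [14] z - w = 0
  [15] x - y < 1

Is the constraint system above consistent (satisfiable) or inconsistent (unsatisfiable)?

Unsatisfiable

Constraints 8, 9, 10, and 12 give z − y ≥ -4, y − x ≥ 2, x − v ≥ 4, v − z ≥ 0.
Adding all 4 inequalities: the left sides telescope to 0, and the right sides sum to (-4) + 2 + 4 + 0 = 2. So 0 ≥ 2, which is false.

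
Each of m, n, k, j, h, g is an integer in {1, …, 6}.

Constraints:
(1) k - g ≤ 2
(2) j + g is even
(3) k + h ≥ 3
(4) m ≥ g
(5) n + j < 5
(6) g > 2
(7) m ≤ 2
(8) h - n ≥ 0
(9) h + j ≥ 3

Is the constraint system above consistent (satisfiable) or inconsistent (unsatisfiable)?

Unsatisfiable

From constraint 6: g ≥ 3. From constraints 4 and 7: g ≤ m and m ≤ 2, so g ≤ 2. But 2 < 3, so no value of g works.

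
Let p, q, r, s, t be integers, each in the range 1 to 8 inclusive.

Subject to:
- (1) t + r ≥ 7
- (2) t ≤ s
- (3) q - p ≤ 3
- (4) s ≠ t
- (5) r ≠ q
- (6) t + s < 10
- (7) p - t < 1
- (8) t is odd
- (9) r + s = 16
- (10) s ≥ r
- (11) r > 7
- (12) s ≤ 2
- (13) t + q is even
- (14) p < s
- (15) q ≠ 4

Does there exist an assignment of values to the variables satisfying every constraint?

Unsatisfiable

From constraint 11: r ≥ 8. From constraints 10 and 12: r ≤ s and s ≤ 2, so r ≤ 2. But 2 < 8, so no value of r works.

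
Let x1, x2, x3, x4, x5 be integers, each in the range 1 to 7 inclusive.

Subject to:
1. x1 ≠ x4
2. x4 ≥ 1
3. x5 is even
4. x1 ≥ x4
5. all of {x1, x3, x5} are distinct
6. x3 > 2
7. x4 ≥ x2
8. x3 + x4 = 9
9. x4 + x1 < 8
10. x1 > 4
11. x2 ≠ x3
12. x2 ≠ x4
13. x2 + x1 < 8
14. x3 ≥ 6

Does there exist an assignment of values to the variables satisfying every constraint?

The assignment x1 = 5, x2 = 1, x3 = 7, x4 = 2, x5 = 4 works:
  constraint 8 holds since x3 + x4 = 9.
  constraint 9 holds since x4 + x1 = 7.
The rest check out directly.

Satisfiable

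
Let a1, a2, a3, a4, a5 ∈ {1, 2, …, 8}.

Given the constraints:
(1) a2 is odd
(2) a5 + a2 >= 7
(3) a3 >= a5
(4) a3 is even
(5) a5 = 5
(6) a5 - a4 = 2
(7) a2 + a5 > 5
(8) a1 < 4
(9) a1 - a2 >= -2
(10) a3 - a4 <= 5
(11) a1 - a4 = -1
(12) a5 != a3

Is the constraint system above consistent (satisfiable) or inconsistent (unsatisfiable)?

Satisfiable

The assignment a1 = 2, a2 = 3, a3 = 6, a4 = 3, a5 = 5 works:
  constraint 2 holds since a5 + a2 = 8.
  constraint 6 holds since a5 - a4 = 2.
  constraint 7 holds since a2 + a5 = 8.
The rest check out directly.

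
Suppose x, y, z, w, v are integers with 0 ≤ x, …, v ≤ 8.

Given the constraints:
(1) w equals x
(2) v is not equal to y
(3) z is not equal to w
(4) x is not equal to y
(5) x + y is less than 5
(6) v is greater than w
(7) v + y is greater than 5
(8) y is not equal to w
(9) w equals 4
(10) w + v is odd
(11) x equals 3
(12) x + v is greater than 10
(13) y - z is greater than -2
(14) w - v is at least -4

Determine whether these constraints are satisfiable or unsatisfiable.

Constraint 9 fixes w = 4 and constraint 11 fixes x = 3, but constraint 1 requires w = x. Since 4 ≠ 3, contradiction.

Unsatisfiable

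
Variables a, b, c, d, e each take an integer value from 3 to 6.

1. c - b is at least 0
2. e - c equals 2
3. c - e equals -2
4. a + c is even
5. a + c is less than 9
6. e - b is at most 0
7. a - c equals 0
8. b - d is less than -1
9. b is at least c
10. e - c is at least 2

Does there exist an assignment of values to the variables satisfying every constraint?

Unsatisfiable

Constraints 1, 6, and 10 give e − c ≥ 2, c − b ≥ 0, b − e ≥ 0.
Adding all 3 inequalities: the left sides telescope to 0, and the right sides sum to 2 + 0 + 0 = 2. So 0 ≥ 2, which is false.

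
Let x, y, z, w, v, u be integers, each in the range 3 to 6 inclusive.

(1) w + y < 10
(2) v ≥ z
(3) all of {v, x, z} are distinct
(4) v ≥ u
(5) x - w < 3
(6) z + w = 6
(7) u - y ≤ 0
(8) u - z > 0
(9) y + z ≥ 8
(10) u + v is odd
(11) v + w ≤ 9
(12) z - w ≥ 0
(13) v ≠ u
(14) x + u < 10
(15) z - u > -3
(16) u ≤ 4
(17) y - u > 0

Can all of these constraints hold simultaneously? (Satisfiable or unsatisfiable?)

Setting (x, y, z, w, v, u) = (4, 5, 3, 3, 5, 4) satisfies everything: constraint 1: w + y = 8; constraint 5: x - w = 1, and the others follow.

Satisfiable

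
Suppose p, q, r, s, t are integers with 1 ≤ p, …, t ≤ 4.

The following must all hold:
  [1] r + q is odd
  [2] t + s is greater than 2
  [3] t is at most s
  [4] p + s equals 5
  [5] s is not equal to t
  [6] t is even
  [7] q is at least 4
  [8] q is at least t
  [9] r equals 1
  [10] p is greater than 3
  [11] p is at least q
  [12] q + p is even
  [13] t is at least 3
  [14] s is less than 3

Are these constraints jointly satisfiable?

From constraints 7 and 11: p ≥ q ≥ 4. From constraints 3 and 13: s ≥ t ≥ 3. Hence p + s ≥ 7. But constraint 4 requires p + s = 5, and 5 < 7. Contradiction.

Unsatisfiable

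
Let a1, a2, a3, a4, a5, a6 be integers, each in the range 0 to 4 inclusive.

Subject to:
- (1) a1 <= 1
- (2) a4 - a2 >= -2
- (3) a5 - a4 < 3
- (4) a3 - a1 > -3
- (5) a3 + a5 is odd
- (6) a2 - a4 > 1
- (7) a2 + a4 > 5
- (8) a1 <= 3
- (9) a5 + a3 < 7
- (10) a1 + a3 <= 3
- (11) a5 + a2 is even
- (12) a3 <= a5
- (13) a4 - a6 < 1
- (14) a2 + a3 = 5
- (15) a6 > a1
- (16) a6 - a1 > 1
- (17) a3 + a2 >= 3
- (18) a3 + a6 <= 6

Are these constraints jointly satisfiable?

Satisfiable

Take a1 = 1, a2 = 4, a3 = 1, a4 = 2, a5 = 4, a6 = 3. Then constraint 2: a4 - a2 = -2; constraint 3: a5 - a4 = 2; constraint 4: a3 - a1 = 0, and every other listed constraint is also met.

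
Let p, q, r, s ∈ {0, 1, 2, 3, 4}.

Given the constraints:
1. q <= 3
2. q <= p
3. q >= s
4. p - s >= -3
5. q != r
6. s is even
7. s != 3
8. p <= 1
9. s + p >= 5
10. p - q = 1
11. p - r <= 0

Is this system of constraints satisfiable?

From constraints 1 and 3: s ≤ q ≤ 3. From constraint 8: p ≤ 1. Hence s + p ≤ 4. But constraint 9 requires s + p ≥ 5, and 5 > 4. Contradiction.

Unsatisfiable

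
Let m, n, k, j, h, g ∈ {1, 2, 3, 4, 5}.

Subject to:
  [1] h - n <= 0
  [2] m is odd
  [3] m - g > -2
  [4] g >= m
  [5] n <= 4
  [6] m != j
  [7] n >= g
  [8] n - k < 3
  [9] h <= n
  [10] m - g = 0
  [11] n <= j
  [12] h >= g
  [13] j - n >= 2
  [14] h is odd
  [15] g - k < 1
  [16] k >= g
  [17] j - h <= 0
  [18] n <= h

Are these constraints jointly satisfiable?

Unsatisfiable

Constraints 1, 13, and 17 give n − h ≥ 0, h − j ≥ 0, j − n ≥ 2.
Adding all 3 inequalities: the left sides telescope to 0, and the right sides sum to 0 + 0 + 2 = 2. So 0 ≥ 2, which is false.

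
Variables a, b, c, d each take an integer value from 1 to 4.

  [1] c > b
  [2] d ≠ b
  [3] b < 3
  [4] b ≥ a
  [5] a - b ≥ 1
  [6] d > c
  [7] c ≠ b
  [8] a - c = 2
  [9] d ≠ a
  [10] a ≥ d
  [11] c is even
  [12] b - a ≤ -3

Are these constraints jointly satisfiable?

Constraints 1, 4, 6, and 10 give d ≤ a, a ≤ b, b < c, c < d. Chaining: d ≤ a ≤ b < c < d, which forces d < d — impossible.

Unsatisfiable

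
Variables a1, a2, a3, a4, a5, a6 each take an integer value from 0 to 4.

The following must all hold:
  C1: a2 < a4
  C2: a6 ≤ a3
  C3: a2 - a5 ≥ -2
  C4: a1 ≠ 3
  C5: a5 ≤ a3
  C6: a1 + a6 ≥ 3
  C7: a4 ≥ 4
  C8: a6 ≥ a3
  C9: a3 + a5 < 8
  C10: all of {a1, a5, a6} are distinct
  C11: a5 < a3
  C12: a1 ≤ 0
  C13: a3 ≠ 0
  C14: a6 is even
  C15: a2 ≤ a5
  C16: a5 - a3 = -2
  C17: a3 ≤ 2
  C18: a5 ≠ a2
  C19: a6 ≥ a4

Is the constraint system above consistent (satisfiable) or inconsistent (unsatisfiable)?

Unsatisfiable

From constraints 7 and 19: a6 ≥ a4 and a4 ≥ 4, so a6 ≥ 4. From constraints 2 and 17: a6 ≤ a3 and a3 ≤ 2, so a6 ≤ 2. But 2 < 4, so no value of a6 works.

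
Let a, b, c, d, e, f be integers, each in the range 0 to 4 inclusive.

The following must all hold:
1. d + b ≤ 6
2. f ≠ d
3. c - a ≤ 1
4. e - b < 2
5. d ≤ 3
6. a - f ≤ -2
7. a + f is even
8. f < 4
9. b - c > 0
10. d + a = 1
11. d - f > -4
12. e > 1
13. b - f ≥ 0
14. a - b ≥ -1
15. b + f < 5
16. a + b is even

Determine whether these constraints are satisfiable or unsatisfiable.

Constraints 6, 13, and 14 give b − f ≥ 0, f − a ≥ 2, a − b ≥ -1.
Adding all 3 inequalities: the left sides telescope to 0, and the right sides sum to 0 + 2 + (-1) = 1. So 0 ≥ 1, which is false.

Unsatisfiable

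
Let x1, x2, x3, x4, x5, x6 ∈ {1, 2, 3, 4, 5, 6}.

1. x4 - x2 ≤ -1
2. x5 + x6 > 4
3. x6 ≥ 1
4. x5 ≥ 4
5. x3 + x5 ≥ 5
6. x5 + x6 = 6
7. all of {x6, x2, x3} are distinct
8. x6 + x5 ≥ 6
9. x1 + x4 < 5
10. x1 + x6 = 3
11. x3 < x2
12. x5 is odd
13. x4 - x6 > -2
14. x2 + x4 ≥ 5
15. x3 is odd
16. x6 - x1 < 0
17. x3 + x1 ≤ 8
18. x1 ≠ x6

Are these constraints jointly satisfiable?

Satisfiable

Setting (x1, x2, x3, x4, x5, x6) = (2, 4, 3, 2, 5, 1) satisfies everything: constraint 1: x4 - x2 = -2; constraint 2: x5 + x6 = 6; constraint 5: x3 + x5 = 8, and the others follow.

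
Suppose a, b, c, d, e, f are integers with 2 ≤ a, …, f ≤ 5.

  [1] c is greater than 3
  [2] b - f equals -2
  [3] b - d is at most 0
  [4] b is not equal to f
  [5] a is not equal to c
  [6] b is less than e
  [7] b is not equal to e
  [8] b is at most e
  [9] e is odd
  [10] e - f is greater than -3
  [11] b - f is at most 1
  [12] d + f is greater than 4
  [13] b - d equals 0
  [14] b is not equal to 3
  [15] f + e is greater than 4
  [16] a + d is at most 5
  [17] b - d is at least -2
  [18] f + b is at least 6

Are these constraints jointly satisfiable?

Take a = 2, b = 2, c = 4, d = 2, e = 3, f = 4. Then constraint 2: b - f = -2; constraint 3: b - d = 0, and every other listed constraint is also met.

Satisfiable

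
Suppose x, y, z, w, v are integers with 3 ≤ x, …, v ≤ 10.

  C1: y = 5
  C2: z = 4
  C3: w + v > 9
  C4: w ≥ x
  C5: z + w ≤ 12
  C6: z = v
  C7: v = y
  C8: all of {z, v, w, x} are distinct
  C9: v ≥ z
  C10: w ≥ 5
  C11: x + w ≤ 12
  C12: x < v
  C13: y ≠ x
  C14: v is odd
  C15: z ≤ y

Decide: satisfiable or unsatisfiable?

Unsatisfiable

Constraint 2 fixes z = 4 and constraint 1 fixes y = 5. Constraints 6 and 7 give z = v = y, so z = y. But 4 ≠ 5 — contradiction.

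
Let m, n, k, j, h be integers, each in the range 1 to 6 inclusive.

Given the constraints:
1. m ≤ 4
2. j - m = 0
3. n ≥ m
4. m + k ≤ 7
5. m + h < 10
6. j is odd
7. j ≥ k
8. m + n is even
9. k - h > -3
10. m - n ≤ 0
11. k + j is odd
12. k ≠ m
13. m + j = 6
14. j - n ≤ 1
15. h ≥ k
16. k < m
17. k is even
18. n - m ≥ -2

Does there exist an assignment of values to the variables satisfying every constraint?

Satisfiable

Setting (m, n, k, j, h) = (3, 3, 2, 3, 4) satisfies everything: constraint 2: j - m = 0; constraint 4: m + k = 5, and the others follow.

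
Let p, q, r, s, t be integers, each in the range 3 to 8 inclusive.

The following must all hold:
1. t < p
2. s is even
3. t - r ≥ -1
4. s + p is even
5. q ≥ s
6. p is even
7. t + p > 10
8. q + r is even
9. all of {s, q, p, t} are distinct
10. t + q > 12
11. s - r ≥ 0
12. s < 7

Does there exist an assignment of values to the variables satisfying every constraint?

One satisfying assignment is p = 6, q = 8, r = 4, s = 4, t = 5.
For the less obvious constraints — constraint 3: t - r = 1; constraint 7: t + p = 11; constraint 10: t + q = 13 — and the others hold by inspection.

Satisfiable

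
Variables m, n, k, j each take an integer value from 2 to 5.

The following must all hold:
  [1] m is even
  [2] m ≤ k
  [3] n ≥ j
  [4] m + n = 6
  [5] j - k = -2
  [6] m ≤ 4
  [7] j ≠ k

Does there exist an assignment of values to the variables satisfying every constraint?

Satisfiable

Try m = 2, n = 4, k = 5, j = 3.
Check constraint 4: m + n = 6; constraint 5: j - k = -2. The remaining constraints are straightforward to verify.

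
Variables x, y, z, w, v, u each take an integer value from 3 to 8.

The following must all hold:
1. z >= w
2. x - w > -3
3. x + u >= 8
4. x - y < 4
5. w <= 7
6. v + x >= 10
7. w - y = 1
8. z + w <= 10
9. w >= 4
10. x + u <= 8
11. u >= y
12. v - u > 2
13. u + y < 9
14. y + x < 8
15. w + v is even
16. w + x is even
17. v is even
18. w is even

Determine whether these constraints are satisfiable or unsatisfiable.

Satisfiable

Setting (x, y, z, w, v, u) = (4, 3, 4, 4, 8, 4) satisfies everything: constraint 2: x - w = 0; constraint 3: x + u = 8, and the others follow.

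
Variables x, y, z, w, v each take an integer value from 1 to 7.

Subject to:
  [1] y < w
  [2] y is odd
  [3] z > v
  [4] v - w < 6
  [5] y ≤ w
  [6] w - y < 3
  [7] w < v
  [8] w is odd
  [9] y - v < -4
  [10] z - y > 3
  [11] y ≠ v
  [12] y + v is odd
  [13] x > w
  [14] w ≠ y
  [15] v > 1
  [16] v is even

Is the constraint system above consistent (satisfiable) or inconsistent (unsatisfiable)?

Take x = 4, y = 1, z = 7, w = 3, v = 6. Then constraint 4: v - w = 3; constraint 6: w - y = 2, and every other listed constraint is also met.

Satisfiable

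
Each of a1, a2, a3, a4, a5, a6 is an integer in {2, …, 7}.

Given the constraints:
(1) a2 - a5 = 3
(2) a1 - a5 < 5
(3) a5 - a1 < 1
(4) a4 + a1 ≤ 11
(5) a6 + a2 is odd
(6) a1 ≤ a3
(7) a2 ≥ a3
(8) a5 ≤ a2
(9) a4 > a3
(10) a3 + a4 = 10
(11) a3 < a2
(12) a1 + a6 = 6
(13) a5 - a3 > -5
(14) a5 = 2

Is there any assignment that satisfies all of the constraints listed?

Take a1 = 4, a2 = 5, a3 = 4, a4 = 6, a5 = 2, a6 = 2. Then constraint 1: a2 - a5 = 3; constraint 2: a1 - a5 = 2, and every other listed constraint is also met.

Satisfiable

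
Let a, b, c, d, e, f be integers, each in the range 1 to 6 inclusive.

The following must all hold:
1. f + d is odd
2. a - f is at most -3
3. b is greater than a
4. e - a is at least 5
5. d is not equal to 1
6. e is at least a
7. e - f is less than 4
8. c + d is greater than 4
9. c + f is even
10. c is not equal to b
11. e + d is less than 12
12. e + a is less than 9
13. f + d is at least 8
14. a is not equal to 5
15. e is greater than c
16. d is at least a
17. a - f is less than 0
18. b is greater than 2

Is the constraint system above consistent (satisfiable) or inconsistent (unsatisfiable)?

Satisfiable

Take a = 1, b = 6, c = 2, d = 5, e = 6, f = 4. Then constraint 2: a - f = -3; constraint 4: e - a = 5; constraint 7: e - f = 2, and every other listed constraint is also met.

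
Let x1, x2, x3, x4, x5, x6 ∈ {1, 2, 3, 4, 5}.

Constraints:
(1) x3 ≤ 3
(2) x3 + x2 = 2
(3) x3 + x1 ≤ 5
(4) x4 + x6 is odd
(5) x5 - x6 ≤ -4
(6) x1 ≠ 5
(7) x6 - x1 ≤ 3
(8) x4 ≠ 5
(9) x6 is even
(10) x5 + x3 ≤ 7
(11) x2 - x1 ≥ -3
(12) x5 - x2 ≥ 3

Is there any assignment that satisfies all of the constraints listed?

Unsatisfiable

Constraints 5, 7, 11, and 12 give x5 − x2 ≥ 3, x2 − x1 ≥ -3, x1 − x6 ≥ -3, x6 − x5 ≥ 4.
Adding all 4 inequalities: the left sides telescope to 0, and the right sides sum to 3 + (-3) + (-3) + 4 = 1. So 0 ≥ 1, which is false.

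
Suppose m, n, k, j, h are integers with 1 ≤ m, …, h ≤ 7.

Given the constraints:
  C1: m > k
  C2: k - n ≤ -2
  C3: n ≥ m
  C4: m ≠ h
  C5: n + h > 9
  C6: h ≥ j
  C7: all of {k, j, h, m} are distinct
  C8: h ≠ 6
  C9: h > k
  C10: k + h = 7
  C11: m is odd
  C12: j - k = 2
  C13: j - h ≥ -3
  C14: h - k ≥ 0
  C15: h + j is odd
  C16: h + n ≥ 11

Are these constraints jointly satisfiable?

Take m = 3, n = 7, k = 2, j = 4, h = 5. Then constraint 2: k - n = -5; constraint 5: n + h = 12; constraint 10: k + h = 7, and every other listed constraint is also met.

Satisfiable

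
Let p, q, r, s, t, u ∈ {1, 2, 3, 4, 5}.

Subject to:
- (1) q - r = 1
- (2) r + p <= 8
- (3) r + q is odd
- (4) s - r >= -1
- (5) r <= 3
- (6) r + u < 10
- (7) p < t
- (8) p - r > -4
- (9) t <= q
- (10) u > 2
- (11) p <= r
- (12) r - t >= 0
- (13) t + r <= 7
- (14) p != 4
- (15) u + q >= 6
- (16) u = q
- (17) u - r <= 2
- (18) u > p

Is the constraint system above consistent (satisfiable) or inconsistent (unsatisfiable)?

The assignment p = 2, q = 4, r = 3, s = 2, t = 3, u = 4 works:
  constraint 1 holds since q - r = 1.
  constraint 2 holds since r + p = 5.
  constraint 4 holds since s - r = -1.
The rest check out directly.

Satisfiable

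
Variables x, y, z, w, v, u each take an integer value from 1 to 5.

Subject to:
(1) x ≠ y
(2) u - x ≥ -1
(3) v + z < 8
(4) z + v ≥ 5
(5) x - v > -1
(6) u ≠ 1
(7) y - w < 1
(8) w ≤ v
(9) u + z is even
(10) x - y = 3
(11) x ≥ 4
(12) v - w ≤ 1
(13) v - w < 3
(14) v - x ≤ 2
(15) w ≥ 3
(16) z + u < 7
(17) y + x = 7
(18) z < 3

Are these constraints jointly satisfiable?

Satisfiable

Take x = 5, y = 2, z = 1, w = 4, v = 5, u = 5. Then constraint 2: u - x = 0; constraint 3: v + z = 6; constraint 4: z + v = 6, and every other listed constraint is also met.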